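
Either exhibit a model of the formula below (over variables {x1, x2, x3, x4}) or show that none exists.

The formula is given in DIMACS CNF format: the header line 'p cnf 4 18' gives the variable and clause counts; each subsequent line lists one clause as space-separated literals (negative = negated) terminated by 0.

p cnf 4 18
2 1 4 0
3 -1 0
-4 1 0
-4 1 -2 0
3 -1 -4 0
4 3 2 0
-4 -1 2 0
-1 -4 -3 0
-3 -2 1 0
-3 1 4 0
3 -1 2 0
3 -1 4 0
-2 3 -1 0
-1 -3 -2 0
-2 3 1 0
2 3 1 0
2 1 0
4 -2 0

x1: True; x2: False; x3: True; x4: False

Case x3 = True:
Case x4 = False:
Unit clause (x1) forces x1 = True.
Unit clause (¬x2) forces x2 = False.
This assignment satisfies each clause.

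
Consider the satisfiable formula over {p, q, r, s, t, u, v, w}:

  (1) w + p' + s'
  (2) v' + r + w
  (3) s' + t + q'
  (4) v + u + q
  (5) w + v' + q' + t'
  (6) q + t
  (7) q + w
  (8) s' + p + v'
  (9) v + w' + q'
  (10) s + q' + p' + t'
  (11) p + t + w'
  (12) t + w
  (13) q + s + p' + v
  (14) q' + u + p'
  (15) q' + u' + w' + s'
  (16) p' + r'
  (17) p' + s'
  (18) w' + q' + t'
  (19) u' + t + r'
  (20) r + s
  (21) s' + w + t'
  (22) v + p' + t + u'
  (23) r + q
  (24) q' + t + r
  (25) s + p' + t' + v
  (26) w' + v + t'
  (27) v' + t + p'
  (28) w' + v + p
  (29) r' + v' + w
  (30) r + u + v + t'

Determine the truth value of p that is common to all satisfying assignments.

False

Suppose p = 1.
The clause (r') is unit, so r = 0.
The clause (s') is unit, so s = 0.
Now (s) is unsatisfied and unit — conflict.
So every satisfying assignment has p = False.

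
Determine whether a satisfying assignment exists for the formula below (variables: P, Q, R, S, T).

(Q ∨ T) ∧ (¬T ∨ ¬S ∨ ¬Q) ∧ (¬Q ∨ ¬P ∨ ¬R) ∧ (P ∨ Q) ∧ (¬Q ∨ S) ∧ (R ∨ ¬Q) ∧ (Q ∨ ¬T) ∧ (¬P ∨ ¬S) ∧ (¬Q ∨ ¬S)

Case Q = True:
The clause (S) is unit, so S = True.
But (¬S) is also a unit clause — contradiction.
That branch fails; take Q = False instead.
The clause (T) is unit, so T = True.
But (¬T) is also a unit clause — contradiction.
Neither Q = True nor Q = False works.
No assignment satisfies every clause.

No, unsatisfiable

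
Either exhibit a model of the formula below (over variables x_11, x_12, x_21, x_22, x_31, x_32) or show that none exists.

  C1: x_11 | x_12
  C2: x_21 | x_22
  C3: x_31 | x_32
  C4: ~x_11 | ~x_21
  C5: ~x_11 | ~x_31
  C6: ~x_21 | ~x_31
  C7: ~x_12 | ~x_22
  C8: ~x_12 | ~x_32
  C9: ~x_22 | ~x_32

UNSATISFIABLE

Case x_11 = 1:
From the singleton clause (~x_21), x_21 = 0.
From the singleton clause (x_22), x_22 = 1.
From the singleton clause (~x_31), x_31 = 0.
From the singleton clause (x_32), x_32 = 1.
Now (~x_32) is unsatisfied and unit — conflict.
That branch fails; take x_11 = 0 instead.
From the singleton clause (x_12), x_12 = 1.
From the singleton clause (~x_22), x_22 = 0.
From the singleton clause (x_21), x_21 = 1.
From the singleton clause (~x_31), x_31 = 0.
From the singleton clause (x_32), x_32 = 1.
Now (~x_32) is unsatisfied and unit — conflict.
Neither x_11 = 1 nor x_11 = 0 works.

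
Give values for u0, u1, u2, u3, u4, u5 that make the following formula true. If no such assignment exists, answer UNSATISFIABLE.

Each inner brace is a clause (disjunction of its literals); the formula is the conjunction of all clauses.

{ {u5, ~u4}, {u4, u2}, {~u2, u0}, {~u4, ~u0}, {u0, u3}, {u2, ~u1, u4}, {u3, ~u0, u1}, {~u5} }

u0 ↦ 1; u1 ↦ 1; u2 ↦ 1; u3 ↦ 0; u4 ↦ 0; u5 ↦ 0

The clause (~u5) is unit, so u5 = 0.
The clause (~u4) is unit, so u4 = 0.
The clause (u2) is unit, so u2 = 1.
The clause (u0) is unit, so u0 = 1.
Branch on u3: set u3 = 0.
The clause (u1) is unit, so u1 = 1.
All clauses are satisfied.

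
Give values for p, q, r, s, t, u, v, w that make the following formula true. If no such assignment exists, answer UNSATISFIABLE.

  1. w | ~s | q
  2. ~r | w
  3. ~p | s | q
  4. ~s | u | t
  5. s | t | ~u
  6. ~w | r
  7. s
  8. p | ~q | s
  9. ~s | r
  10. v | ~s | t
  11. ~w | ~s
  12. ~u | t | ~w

(s) alone gives s = 1.
(r) alone gives r = 1.
(w) alone gives w = 1.
But (~w) is also a unit clause — contradiction.

UNSATISFIABLE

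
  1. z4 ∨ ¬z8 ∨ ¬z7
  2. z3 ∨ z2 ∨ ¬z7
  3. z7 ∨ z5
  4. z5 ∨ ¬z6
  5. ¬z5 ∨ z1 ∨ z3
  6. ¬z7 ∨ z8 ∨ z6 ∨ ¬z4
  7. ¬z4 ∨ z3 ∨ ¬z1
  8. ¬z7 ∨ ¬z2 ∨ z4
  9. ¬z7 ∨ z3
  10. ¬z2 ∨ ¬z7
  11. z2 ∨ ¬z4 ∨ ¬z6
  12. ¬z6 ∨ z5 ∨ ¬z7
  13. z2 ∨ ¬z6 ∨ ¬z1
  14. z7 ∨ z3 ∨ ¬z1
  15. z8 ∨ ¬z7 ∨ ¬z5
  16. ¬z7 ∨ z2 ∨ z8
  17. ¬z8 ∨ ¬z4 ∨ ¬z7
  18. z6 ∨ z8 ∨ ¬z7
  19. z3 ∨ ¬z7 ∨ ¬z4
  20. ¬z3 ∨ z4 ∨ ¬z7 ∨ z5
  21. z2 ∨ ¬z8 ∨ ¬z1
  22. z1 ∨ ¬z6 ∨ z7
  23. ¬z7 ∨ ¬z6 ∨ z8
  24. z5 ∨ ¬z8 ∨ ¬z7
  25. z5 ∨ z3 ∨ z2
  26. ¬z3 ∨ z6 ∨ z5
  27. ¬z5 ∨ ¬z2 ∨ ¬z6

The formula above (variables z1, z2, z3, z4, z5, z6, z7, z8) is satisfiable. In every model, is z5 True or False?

Suppose z5 = False.
From the singleton clause (z7), z7 = True.
From the singleton clause (¬z6), z6 = False.
From the singleton clause (z3), z3 = True.
That conflicts with the unit clause (¬z3).
So every satisfying assignment has z5 = True.

True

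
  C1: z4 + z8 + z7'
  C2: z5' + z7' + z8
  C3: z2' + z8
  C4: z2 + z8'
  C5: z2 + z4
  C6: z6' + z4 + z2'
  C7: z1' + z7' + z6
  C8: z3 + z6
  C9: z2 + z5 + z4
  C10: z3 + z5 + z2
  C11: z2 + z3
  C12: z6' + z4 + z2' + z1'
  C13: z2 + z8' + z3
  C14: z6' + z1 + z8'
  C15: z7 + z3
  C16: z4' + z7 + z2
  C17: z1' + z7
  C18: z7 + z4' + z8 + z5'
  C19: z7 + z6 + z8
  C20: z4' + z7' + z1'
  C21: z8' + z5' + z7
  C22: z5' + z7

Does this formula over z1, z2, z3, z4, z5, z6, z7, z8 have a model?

Try z2 = 1.
Unit clause (z8) forces z8 = 1.
Try z6 = 0.
Unit clause (z3) forces z3 = 1.
Try z1 = 0.
Try z5 = 1.
Unit clause (z7) forces z7 = 1.
All clauses hold; z4 can take either value.
A satisfying assignment: z1: 0; z2: 1; z3: 1; z4: 1; z5: 1; z6: 0; z7: 1; z8: 1.

Yes, satisfiable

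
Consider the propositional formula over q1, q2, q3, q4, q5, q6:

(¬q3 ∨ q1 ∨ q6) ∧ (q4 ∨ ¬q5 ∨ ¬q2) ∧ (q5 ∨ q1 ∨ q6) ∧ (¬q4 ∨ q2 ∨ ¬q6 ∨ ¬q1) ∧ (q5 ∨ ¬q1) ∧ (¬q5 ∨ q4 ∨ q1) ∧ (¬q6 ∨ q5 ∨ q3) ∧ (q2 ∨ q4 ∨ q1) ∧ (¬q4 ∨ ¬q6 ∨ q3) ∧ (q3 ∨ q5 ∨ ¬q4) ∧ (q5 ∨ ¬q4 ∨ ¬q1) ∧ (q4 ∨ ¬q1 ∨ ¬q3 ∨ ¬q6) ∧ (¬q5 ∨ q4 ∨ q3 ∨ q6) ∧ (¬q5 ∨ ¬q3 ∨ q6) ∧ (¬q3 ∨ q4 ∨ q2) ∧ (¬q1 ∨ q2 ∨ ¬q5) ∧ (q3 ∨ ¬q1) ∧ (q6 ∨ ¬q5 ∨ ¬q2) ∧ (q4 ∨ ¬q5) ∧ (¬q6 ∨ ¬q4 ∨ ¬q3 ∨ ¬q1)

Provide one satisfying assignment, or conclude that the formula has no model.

Try q5 = False.
(¬q1) alone gives q1 = False.
(q6) alone gives q6 = True.
(q3) alone gives q3 = True.
Try q2 = True.
All clauses hold; q4 can take either value.

q1=False; q2=True; q3=True; q4=True; q5=False; q6=True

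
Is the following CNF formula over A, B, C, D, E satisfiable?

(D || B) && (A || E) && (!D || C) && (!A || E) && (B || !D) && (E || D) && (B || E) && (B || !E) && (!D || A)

Suppose D = false.
(B) alone gives B = true.
(E) alone gives E = true.
All clauses hold; A, C can take either value.
A satisfying assignment: A=false,  B=true,  C=false,  D=false,  E=true.

Satisfiable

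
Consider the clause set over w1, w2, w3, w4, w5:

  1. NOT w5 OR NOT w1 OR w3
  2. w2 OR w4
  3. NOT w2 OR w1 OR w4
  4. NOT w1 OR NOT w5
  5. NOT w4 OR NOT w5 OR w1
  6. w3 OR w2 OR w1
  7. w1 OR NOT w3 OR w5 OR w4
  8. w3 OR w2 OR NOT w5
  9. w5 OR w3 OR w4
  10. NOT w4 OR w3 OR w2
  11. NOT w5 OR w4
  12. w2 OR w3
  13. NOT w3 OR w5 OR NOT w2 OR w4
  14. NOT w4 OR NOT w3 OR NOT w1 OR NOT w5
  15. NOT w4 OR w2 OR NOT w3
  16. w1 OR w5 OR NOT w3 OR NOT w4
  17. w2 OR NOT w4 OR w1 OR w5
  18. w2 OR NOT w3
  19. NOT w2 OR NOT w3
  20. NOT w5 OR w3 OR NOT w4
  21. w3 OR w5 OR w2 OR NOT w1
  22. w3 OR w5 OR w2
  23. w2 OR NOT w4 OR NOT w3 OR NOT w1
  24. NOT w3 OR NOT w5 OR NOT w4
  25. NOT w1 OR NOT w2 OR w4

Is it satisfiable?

Try w2 = true.
The clause (NOT w3) is unit, so w3 = false.
Try w5 = false.
The clause (w4) is unit, so w4 = true.
No clause remains; w1 is free.
A satisfying assignment: w1: true; w2: true; w3: false; w4: true; w5: false.

Yes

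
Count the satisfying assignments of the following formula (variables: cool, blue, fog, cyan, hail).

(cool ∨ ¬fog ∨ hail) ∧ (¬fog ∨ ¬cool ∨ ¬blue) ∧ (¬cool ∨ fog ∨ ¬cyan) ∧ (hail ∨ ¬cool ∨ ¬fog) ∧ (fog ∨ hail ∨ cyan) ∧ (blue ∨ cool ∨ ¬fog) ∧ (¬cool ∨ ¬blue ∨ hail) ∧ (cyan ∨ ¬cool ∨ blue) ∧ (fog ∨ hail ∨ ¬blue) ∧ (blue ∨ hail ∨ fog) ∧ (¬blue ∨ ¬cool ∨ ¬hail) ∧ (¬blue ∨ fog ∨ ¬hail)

There are 2^5 = 32 truth assignments over (cool, blue, fog, cyan, hail).
Split on cool. With cool = True, the clauses containing cool are satisfied and ¬cool drops from the rest; 1 of the 2^4 = 16 assignments to the other variables satisfy what remains.
With cool = False, by the same count on the reduced clause set, 4 assignments work.
(One model: cool=F, blue=F, fog=F, cyan=F, hail=T.)
Total: 1 + 4 = 5.

5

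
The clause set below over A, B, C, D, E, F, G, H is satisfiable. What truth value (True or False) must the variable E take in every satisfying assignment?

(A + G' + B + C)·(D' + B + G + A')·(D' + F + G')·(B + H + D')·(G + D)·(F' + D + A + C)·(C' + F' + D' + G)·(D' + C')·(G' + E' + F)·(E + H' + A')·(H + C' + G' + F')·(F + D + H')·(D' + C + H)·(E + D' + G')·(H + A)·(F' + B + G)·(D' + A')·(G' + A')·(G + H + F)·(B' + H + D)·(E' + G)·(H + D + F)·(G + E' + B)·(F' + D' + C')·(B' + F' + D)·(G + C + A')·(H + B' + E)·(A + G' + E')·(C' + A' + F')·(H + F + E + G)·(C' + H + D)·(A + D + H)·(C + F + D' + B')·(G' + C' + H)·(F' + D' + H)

False

Suppose E = 1.
(G) alone gives G = 1.
(F) alone gives F = 1.
(A') alone gives A = 0.
Now (A) is unsatisfied and unit — conflict.
So every satisfying assignment has E = False.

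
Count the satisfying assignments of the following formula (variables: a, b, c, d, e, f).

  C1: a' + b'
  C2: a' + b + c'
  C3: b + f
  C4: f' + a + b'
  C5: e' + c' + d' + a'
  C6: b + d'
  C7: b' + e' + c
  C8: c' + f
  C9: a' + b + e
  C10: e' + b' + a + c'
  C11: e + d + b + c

There are 2^6 = 64 truth assignments over (a, b, c, d, e, f).
Split on a. With a = 1, the clauses containing a are satisfied and a' drops from the rest; 1 of the 2^5 = 32 assignments to the other variables satisfy what remains.
With a = 0, by the same count on the reduced clause set, 5 assignments work.
(One model: a=F, b=F, c=F, d=F, e=T, f=T.)
Total: 1 + 5 = 6.

6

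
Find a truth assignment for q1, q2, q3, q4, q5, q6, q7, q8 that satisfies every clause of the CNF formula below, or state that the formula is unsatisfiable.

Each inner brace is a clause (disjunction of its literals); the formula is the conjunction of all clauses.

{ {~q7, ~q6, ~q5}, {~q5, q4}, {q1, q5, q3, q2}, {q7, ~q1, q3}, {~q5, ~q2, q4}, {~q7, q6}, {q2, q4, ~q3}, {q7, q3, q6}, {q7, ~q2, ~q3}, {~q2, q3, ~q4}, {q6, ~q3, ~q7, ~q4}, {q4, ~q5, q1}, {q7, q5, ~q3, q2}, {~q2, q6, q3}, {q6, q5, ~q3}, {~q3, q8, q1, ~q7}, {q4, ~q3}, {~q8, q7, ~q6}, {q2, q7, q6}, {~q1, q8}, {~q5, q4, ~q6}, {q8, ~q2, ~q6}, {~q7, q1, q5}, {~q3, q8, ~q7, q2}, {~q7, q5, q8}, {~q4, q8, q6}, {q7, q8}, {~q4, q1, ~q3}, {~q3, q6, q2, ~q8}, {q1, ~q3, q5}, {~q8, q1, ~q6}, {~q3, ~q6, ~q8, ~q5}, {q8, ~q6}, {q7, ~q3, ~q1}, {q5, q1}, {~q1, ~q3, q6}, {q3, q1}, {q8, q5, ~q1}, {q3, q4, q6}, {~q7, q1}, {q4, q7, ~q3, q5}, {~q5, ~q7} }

Suppose q5 = 0.
(q1) alone gives q1 = 1.
(q8) alone gives q8 = 1.
Suppose q7 = 1.
(q6) alone gives q6 = 1.
Suppose q4 = 0.
(~q3) alone gives q3 = 0.
Every clause is now satisfied; q2 is unconstrained.

q1: 1; q2: 1; q3: 0; q4: 0; q5: 0; q6: 1; q7: 1; q8: 1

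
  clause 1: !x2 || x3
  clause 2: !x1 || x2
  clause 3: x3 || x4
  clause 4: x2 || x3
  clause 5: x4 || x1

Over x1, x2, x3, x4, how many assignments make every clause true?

4

There are 2^4 = 16 truth assignments over (x1, x2, x3, x4).
Check each against the 5 clauses (columns in the order x1, x2, x3, x4):
  F F F F  ✗ fails (x3 || x4)
  F F F T  ✗ fails (x2 || x3)
  F F T F  ✗ fails (x4 || x1)
  F F T T  ✓ satisfies all
  F T F F  ✗ fails (!x2 || x3)
  F T F T  ✗ fails (!x2 || x3)
  F T T F  ✗ fails (x4 || x1)
  F T T T  ✓ satisfies all
  T F F F  ✗ fails (!x1 || x2)
  T F F T  ✗ fails (!x1 || x2)
  T F T F  ✗ fails (!x1 || x2)
  T F T T  ✗ fails (!x1 || x2)
  T T F F  ✗ fails (!x2 || x3)
  T T F T  ✗ fails (!x2 || x3)
  T T T F  ✓ satisfies all
  T T T T  ✓ satisfies all
4 of the 16 rows are models.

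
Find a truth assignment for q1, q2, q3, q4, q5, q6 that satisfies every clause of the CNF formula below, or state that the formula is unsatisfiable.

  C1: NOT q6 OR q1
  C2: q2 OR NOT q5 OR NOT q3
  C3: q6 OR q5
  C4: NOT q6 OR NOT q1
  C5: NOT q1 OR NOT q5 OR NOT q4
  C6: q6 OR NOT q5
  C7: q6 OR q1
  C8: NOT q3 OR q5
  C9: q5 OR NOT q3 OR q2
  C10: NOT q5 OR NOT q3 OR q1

UNSATISFIABLE

Try q6 = false.
From the singleton clause (q5), q5 = true.
Now (NOT q5) is unsatisfied and unit — conflict.
Backtrack on q6: now try q6 = true.
From the singleton clause (q1), q1 = true.
Now (NOT q1) is unsatisfied and unit — conflict.
Neither q6 = true nor q6 = false works.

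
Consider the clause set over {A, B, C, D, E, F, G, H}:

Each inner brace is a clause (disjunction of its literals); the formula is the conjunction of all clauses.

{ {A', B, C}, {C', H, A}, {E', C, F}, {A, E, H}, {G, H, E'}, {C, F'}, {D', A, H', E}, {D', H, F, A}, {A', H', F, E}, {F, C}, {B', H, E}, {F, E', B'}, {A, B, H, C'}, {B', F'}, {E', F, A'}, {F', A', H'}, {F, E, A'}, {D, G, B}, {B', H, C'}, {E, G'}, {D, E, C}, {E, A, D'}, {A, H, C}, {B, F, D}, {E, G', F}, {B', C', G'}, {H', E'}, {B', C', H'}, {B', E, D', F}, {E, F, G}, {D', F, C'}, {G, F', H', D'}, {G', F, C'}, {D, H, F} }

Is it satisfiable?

Yes

Branch on C: set C = 1.
Branch on H: set H = 0.
(A) alone gives A = 1.
(B') alone gives B = 0.
Branch on G: set G = 1.
(E) alone gives E = 1.
(F) alone gives F = 1.
No clause remains; D is free.
A satisfying assignment: A: 1, B: 0, C: 1, D: 1, E: 1, F: 1, G: 1, H: 0.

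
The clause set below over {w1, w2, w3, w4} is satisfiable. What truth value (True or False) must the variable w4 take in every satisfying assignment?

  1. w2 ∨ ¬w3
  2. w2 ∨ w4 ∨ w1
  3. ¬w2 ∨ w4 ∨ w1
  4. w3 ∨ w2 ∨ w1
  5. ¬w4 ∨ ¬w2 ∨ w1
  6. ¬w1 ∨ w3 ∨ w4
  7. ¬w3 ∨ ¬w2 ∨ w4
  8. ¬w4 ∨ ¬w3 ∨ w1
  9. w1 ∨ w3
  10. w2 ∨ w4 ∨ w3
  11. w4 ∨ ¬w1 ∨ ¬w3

Suppose w4 = False.
Case w2 = True:
(w1) alone gives w1 = True.
(w3) alone gives w3 = True.
That conflicts with the unit clause (¬w3).
So w2 must be the other value — set w2 = False.
(¬w3) alone gives w3 = False.
That conflicts with the unit clause (w3).
Either choice for w2 ends in contradiction.
So every satisfying assignment has w4 = True.

True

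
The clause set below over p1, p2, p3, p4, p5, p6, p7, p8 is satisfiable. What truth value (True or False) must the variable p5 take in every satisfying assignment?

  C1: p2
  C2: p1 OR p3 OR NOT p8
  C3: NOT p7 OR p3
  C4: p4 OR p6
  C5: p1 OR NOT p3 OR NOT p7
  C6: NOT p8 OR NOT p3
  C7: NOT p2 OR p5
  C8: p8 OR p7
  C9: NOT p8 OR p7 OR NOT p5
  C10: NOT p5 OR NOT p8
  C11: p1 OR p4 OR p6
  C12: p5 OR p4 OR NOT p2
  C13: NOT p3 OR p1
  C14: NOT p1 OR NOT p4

True

Suppose p5 = false.
The clause (p2) is unit, so p2 = true.
But (NOT p2) is also a unit clause — contradiction.
So every satisfying assignment has p5 = True.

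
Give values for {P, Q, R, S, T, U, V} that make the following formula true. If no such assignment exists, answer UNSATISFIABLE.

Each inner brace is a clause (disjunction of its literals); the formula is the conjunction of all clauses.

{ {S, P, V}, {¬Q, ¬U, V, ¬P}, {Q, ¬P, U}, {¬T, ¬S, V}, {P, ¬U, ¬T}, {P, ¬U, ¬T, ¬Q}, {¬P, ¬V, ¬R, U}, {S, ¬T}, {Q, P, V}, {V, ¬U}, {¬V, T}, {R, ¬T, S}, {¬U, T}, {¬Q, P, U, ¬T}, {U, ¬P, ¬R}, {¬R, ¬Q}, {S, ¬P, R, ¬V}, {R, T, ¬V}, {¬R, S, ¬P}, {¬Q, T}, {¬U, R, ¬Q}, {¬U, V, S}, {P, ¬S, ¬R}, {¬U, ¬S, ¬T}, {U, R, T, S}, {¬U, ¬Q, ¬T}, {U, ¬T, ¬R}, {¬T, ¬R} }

P: True,  Q: True,  R: False,  S: True,  T: True,  U: False,  V: True

Try S = True.
Try T = True.
Unit clause (V) forces V = True.
Unit clause (¬U) forces U = False.
Unit clause (¬R) forces R = False.
Try Q = True.
Unit clause (P) forces P = True.
This assignment satisfies each clause.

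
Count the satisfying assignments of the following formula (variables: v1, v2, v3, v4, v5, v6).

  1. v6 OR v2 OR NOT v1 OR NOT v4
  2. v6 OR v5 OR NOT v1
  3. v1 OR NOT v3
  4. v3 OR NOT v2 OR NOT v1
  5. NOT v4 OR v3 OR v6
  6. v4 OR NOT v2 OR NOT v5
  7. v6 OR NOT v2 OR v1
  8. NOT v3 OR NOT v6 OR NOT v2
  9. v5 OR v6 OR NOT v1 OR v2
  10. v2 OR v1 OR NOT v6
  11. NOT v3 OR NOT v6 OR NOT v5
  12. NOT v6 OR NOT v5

There are 2^6 = 64 truth assignments over (v1, v2, v3, v4, v5, v6).
Split on v2. With v2 = true, the clauses containing v2 are satisfied and NOT v2 drops from the rest; 3 of the 2^5 = 32 assignments to the other variables satisfy what remains.
With v2 = false, by the same count on the reduced clause set, 8 assignments work.
(One model: v1=F, v2=F, v3=F, v4=F, v5=F, v6=F.)
Total: 3 + 8 = 11.

11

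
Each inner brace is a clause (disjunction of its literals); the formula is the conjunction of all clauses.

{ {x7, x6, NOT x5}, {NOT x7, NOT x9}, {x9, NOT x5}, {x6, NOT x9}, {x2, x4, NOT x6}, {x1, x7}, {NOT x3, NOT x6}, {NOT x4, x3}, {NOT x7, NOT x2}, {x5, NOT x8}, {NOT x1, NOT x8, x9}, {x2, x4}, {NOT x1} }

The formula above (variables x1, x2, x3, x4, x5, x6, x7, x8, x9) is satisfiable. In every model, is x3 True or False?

True

Suppose x3 = false.
The clause (NOT x4) is unit, so x4 = false.
The clause (x2) is unit, so x2 = true.
The clause (NOT x7) is unit, so x7 = false.
The clause (x1) is unit, so x1 = true.
That conflicts with the unit clause (NOT x1).
So every satisfying assignment has x3 = True.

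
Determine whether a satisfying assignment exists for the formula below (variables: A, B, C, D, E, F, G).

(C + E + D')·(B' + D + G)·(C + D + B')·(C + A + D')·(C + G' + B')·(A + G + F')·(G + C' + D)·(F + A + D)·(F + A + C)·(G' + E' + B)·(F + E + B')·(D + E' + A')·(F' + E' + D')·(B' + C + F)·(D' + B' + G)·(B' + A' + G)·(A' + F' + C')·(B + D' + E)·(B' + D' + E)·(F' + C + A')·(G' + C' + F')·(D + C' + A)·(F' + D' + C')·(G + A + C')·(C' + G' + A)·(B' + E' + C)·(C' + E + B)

Case C = 0:
Case E = 0:
(D') alone gives D = 0.
(B') alone gives B = 0.
Case F = 0:
(A) alone gives A = 1.
All clauses hold; G can take either value.
A satisfying assignment: A ↦ 1; B ↦ 0; C ↦ 0; D ↦ 0; E ↦ 0; F ↦ 0; G ↦ 1.

Yes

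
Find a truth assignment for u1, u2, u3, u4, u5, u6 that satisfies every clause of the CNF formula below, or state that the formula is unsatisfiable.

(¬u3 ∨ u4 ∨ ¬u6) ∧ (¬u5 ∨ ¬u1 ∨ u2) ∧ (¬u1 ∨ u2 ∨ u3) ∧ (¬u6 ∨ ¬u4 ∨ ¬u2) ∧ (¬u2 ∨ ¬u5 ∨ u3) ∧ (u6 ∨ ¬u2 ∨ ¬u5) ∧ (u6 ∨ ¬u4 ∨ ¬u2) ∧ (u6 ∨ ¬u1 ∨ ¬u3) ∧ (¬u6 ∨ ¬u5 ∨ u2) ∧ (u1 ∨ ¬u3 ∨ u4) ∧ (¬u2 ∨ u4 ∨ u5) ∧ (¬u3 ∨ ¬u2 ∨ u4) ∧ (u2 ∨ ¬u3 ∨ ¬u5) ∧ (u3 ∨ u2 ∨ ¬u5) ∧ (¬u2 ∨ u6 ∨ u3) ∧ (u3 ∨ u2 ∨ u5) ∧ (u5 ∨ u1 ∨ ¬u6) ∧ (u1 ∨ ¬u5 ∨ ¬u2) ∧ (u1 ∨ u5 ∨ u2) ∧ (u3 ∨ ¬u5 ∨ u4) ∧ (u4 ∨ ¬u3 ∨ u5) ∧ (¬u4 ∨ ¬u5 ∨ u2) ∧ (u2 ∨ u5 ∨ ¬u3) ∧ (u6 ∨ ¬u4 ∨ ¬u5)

Try u3 = False.
Try u1 = False.
Try u2 = False.
The clause (¬u5) is unit, so u5 = False.
But (u5) is also a unit clause — contradiction.
Backtrack on u2: now try u2 = True.
The clause (¬u5) is unit, so u5 = False.
The clause (u4) is unit, so u4 = True.
The clause (¬u6) is unit, so u6 = False.
But (u6) is also a unit clause — contradiction.
Both values of u2 lead to a conflict.
Backtrack on u1: now try u1 = True.
The clause (u2) is unit, so u2 = True.
The clause (¬u5) is unit, so u5 = False.
The clause (u4) is unit, so u4 = True.
The clause (¬u6) is unit, so u6 = False.
But (u6) is also a unit clause — contradiction.
Both values of u1 lead to a conflict.
Backtrack on u3: now try u3 = True.
Try u4 = True.
Try u6 = False.
The clause (¬u2) is unit, so u2 = False.
The clause (¬u1) is unit, so u1 = False.
The clause (¬u5) is unit, so u5 = False.
But (u5) is also a unit clause — contradiction.
Backtrack on u6: now try u6 = True.
The clause (¬u2) is unit, so u2 = False.
The clause (¬u5) is unit, so u5 = False.
But (u5) is also a unit clause — contradiction.
Both values of u6 lead to a conflict.
Backtrack on u4: now try u4 = False.
The clause (¬u6) is unit, so u6 = False.
The clause (¬u1) is unit, so u1 = False.
But (u1) is also a unit clause — contradiction.
Both values of u4 lead to a conflict.
Both values of u3 lead to a conflict.

UNSATISFIABLE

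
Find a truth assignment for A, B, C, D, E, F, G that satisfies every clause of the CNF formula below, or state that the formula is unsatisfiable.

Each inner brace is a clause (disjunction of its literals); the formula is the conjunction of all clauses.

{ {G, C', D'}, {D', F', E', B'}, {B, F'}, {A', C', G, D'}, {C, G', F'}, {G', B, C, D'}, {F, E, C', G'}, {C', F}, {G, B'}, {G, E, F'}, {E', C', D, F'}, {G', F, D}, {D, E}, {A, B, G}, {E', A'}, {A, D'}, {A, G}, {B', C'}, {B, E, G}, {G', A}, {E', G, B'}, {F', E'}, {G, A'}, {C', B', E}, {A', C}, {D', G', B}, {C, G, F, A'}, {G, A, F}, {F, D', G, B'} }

Case B = 1:
From the singleton clause (G), G = 1.
From the singleton clause (C'), C = 0.
From the singleton clause (F'), F = 0.
From the singleton clause (D), D = 1.
From the singleton clause (A), A = 1.
That conflicts with the unit clause (A').
That branch fails; take B = 0 instead.
From the singleton clause (F'), F = 0.
From the singleton clause (C'), C = 0.
From the singleton clause (A'), A = 0.
From the singleton clause (G), G = 1.
That conflicts with the unit clause (G').
Neither B = 1 nor B = 0 works.

UNSATISFIABLE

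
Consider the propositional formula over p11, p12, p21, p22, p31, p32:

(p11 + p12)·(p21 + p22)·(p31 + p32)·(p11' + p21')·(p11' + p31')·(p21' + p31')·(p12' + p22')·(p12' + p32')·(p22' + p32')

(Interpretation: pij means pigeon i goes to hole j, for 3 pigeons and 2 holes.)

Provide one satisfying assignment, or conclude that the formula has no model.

UNSATISFIABLE

Try p11 = 1.
From the singleton clause (p21'), p21 = 0.
From the singleton clause (p22), p22 = 1.
From the singleton clause (p31'), p31 = 0.
From the singleton clause (p32), p32 = 1.
But (p32') is also a unit clause — contradiction.
Undo p11 and try p11 = 0.
From the singleton clause (p12), p12 = 1.
From the singleton clause (p22'), p22 = 0.
From the singleton clause (p21), p21 = 1.
From the singleton clause (p31'), p31 = 0.
From the singleton clause (p32), p32 = 1.
But (p32') is also a unit clause — contradiction.
Neither p11 = 1 nor p11 = 0 works.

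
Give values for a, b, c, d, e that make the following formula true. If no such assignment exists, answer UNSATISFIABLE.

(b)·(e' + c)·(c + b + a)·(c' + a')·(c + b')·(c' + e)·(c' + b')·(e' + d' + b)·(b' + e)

Unit clause (b) forces b = 1.
Unit clause (c) forces c = 1.
Now (c') is unsatisfied and unit — conflict.

UNSATISFIABLE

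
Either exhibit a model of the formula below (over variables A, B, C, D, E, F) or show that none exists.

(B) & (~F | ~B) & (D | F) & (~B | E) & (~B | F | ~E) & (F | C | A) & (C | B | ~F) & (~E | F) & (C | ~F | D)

From the singleton clause (B), B = 1.
From the singleton clause (~F), F = 0.
From the singleton clause (D), D = 1.
From the singleton clause (E), E = 1.
That conflicts with the unit clause (~E).

UNSATISFIABLE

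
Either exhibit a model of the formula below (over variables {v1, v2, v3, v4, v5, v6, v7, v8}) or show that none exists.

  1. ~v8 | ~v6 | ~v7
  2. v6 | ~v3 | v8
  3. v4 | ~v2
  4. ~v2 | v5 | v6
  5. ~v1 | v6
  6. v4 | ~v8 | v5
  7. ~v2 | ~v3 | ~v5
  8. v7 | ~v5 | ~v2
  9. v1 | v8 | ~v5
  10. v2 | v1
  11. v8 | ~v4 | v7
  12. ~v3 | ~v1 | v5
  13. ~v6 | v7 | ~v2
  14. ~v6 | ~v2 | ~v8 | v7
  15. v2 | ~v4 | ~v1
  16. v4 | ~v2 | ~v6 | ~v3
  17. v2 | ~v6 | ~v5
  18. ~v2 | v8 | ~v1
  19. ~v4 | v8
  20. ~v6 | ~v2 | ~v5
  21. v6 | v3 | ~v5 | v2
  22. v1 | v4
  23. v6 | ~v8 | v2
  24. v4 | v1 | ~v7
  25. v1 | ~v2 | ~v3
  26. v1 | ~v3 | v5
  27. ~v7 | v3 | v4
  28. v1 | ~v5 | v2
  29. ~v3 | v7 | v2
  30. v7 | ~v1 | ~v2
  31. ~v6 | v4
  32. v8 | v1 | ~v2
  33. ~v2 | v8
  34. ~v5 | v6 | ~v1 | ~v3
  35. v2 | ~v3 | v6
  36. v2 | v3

Branch on v4: set v4 = 1.
(v8) alone gives v8 = 1.
Branch on v6: set v6 = 0.
(~v1) alone gives v1 = 0.
(v2) alone gives v2 = 1.
(v5) alone gives v5 = 1.
(~v3) alone gives v3 = 0.
(v7) alone gives v7 = 1.
All clauses are satisfied.

v1=0, v2=1, v3=0, v4=1, v5=1, v6=0, v7=1, v8=1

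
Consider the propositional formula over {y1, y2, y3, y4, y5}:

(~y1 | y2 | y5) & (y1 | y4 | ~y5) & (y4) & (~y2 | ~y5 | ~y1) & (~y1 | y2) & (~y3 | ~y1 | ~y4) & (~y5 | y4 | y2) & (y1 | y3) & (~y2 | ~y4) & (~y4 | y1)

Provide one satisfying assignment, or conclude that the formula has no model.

UNSATISFIABLE

(y4) alone gives y4 = 1.
(~y2) alone gives y2 = 0.
(~y1) alone gives y1 = 0.
Now (y1) is unsatisfied and unit — conflict.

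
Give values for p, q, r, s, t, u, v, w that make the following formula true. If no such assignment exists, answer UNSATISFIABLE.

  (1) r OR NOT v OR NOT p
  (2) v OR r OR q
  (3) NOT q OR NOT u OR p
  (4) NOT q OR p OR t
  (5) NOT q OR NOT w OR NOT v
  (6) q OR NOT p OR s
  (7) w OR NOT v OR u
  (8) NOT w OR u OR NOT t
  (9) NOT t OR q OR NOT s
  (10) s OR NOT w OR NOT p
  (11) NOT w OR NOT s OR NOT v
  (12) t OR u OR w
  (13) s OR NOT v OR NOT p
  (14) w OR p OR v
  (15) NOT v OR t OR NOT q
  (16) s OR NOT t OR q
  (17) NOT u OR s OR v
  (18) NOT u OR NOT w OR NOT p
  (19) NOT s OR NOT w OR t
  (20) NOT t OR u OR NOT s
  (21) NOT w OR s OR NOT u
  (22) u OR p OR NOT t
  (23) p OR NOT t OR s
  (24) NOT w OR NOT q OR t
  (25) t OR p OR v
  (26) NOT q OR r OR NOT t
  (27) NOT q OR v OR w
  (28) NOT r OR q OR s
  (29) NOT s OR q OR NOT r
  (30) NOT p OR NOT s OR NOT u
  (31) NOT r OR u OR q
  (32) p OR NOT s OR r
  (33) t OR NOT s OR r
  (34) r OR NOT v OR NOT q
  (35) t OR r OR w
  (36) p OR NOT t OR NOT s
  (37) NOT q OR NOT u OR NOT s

Try r = false.
Try v = true.
The clause (NOT p) is unit, so p = false.
The clause (NOT s) is unit, so s = false.
The clause (NOT t) is unit, so t = false.
The clause (NOT q) is unit, so q = false.
The clause (w) is unit, so w = true.
The clause (NOT u) is unit, so u = false.
This assignment satisfies each clause.

p=false, q=false, r=false, s=false, t=false, u=false, v=true, w=true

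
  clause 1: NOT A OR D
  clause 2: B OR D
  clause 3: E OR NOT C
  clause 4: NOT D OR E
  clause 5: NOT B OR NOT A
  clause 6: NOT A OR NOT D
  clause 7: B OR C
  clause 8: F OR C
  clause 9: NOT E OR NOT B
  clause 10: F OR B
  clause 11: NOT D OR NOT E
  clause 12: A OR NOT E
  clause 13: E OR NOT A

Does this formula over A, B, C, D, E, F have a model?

Case A = false:
(NOT E) alone gives E = false.
(NOT C) alone gives C = false.
(NOT D) alone gives D = false.
(B) alone gives B = true.
(F) alone gives F = true.
All clauses are satisfied.
A satisfying assignment: A ↦ false,  B ↦ true,  C ↦ false,  D ↦ false,  E ↦ false,  F ↦ true.

Yes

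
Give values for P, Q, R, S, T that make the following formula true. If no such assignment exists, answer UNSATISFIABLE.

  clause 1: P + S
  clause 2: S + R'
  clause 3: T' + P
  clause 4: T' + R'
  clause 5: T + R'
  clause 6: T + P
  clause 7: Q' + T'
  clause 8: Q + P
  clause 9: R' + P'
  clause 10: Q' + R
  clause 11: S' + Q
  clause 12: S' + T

P=1,  Q=0,  R=0,  S=0,  T=0

Branch on P: set P = 1.
The clause (R') is unit, so R = 0.
The clause (Q') is unit, so Q = 0.
The clause (S') is unit, so S = 0.
No clause remains; T is free.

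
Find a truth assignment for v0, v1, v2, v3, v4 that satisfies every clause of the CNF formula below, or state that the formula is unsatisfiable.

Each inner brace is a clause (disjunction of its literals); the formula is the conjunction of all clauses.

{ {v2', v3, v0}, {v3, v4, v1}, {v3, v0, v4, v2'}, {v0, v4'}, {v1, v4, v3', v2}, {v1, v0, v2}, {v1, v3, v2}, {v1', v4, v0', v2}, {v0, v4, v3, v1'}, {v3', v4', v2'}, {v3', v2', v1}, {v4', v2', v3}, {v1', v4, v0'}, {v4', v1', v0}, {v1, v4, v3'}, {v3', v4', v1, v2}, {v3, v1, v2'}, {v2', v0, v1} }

v0 ↦ 1,  v1 ↦ 1,  v2 ↦ 0,  v3 ↦ 0,  v4 ↦ 1

Case v0 = 1:
Case v1 = 1:
From the singleton clause (v4), v4 = 1.
Case v3 = 0:
From the singleton clause (v2'), v2 = 0.
All clauses are satisfied.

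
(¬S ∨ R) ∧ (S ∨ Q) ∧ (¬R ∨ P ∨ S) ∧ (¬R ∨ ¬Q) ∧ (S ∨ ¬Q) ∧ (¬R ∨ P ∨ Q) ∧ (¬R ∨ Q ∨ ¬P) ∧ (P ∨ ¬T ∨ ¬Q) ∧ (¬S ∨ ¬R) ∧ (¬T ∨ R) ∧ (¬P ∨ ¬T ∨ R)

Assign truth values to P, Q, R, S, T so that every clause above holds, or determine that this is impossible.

UNSATISFIABLE

Try S = False.
Unit clause (Q) forces Q = True.
Now (¬Q) is unsatisfied and unit — conflict.
Backtrack on S: now try S = True.
Unit clause (R) forces R = True.
Now (¬R) is unsatisfied and unit — conflict.
Both values of S lead to a conflict.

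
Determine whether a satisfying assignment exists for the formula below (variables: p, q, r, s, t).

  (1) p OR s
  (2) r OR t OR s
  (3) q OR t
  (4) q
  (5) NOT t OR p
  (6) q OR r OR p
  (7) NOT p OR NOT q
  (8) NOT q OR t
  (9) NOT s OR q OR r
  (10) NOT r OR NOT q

Unit clause (q) forces q = true.
Unit clause (NOT p) forces p = false.
Unit clause (s) forces s = true.
Unit clause (NOT t) forces t = false.
But (t) is also a unit clause — contradiction.
No assignment satisfies every clause.

No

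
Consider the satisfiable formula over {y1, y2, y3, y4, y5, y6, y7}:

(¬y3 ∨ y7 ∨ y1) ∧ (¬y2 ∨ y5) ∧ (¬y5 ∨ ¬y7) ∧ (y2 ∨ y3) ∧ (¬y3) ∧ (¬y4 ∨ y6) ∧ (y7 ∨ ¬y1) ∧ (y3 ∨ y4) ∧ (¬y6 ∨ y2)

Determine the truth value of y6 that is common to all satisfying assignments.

True

Suppose y6 = False.
Unit clause (¬y3) forces y3 = False.
Unit clause (y2) forces y2 = True.
Unit clause (y5) forces y5 = True.
Unit clause (¬y7) forces y7 = False.
Unit clause (¬y4) forces y4 = False.
But (y4) is also a unit clause — contradiction.
So every satisfying assignment has y6 = True.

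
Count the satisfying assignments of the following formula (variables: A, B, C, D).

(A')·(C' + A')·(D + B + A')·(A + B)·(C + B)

4

There are 2^4 = 16 truth assignments over (A, B, C, D).
Check each against the 5 clauses (columns in the order A, B, C, D):
  F F F F  ✗ fails (A + B)
  F F F T  ✗ fails (A + B)
  F F T F  ✗ fails (A + B)
  F F T T  ✗ fails (A + B)
  F T F F  ✓ satisfies all
  F T F T  ✓ satisfies all
  F T T F  ✓ satisfies all
  F T T T  ✓ satisfies all
  T F F F  ✗ fails (A')
  T F F T  ✗ fails (A')
  T F T F  ✗ fails (A')
  T F T T  ✗ fails (A')
  T T F F  ✗ fails (A')
  T T F T  ✗ fails (A')
  T T T F  ✗ fails (A')
  T T T T  ✗ fails (A')
4 of the 16 rows are models.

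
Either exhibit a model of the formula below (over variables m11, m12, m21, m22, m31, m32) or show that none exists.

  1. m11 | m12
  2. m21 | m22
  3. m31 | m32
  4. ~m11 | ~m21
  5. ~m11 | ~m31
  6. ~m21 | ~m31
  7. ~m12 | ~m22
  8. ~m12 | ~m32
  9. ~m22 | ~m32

Try m11 = 1.
Unit clause (~m21) forces m21 = 0.
Unit clause (m22) forces m22 = 1.
Unit clause (~m31) forces m31 = 0.
Unit clause (m32) forces m32 = 1.
But (~m32) is also a unit clause — contradiction.
So m11 must be the other value — set m11 = 0.
Unit clause (m12) forces m12 = 1.
Unit clause (~m22) forces m22 = 0.
Unit clause (m21) forces m21 = 1.
Unit clause (~m31) forces m31 = 0.
Unit clause (m32) forces m32 = 1.
But (~m32) is also a unit clause — contradiction.
Either choice for m11 ends in contradiction.

UNSATISFIABLE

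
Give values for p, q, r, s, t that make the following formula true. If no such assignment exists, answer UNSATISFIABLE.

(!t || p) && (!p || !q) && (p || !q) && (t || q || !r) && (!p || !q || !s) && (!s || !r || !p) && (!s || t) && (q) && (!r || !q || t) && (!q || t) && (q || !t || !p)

(q) alone gives q = true.
(!p) alone gives p = false.
But (p) is also a unit clause — contradiction.

UNSATISFIABLE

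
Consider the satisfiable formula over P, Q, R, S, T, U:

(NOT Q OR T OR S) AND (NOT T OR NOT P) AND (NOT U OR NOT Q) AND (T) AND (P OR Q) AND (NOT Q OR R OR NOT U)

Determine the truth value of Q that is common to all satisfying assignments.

True

Suppose Q = false.
(T) alone gives T = true.
(NOT P) alone gives P = false.
That conflicts with the unit clause (P).
So every satisfying assignment has Q = True.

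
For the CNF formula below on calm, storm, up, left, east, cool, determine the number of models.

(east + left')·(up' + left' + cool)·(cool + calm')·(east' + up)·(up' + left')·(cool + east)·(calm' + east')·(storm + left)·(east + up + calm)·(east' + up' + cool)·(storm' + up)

There are 2^6 = 64 truth assignments over (calm, storm, up, left, east, cool).
Split on cool. With cool = 1, the clauses containing cool are satisfied and cool' drops from the rest; 3 of the 2^5 = 32 assignments to the other variables satisfy what remains.
With cool = 0, by the same count on the reduced clause set, 0 assignments work.
(One model: calm=F, storm=T, up=T, left=F, east=F, cool=T.)
Total: 3 + 0 = 3.

3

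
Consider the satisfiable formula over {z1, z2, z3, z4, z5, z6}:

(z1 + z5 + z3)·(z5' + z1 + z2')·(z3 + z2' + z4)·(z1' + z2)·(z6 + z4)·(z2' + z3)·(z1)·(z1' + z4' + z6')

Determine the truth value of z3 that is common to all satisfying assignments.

True

Suppose z3 = 0.
The clause (z2') is unit, so z2 = 0.
The clause (z1') is unit, so z1 = 0.
But (z1) is also a unit clause — contradiction.
So every satisfying assignment has z3 = True.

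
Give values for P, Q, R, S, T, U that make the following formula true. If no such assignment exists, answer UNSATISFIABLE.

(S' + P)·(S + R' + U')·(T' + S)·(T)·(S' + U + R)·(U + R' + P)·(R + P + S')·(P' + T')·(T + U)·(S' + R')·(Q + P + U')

The clause (T) is unit, so T = 1.
The clause (S) is unit, so S = 1.
The clause (P) is unit, so P = 1.
Now (P') is unsatisfied and unit — conflict.

UNSATISFIABLE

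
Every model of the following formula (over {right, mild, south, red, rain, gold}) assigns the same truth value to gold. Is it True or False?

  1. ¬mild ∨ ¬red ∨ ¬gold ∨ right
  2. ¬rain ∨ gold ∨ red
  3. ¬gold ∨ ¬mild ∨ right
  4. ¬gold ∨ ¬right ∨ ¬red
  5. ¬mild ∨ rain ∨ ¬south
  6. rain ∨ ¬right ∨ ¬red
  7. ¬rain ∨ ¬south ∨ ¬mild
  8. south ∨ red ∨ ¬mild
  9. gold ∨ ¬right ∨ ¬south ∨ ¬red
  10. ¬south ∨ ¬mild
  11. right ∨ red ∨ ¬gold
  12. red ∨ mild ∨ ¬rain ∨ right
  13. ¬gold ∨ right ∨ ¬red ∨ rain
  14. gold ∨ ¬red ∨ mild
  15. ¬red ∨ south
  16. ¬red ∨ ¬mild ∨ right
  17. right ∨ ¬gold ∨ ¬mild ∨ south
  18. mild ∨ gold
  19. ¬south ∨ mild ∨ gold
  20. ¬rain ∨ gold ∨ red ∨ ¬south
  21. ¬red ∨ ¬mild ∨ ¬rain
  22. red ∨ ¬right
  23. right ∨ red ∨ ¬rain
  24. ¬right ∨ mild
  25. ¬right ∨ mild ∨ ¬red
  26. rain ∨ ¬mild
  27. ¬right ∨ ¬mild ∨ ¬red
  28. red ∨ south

True

Suppose gold = False.
The clause (mild) is unit, so mild = True.
The clause (¬south) is unit, so south = False.
The clause (red) is unit, so red = True.
That conflicts with the unit clause (¬red).
So every satisfying assignment has gold = True.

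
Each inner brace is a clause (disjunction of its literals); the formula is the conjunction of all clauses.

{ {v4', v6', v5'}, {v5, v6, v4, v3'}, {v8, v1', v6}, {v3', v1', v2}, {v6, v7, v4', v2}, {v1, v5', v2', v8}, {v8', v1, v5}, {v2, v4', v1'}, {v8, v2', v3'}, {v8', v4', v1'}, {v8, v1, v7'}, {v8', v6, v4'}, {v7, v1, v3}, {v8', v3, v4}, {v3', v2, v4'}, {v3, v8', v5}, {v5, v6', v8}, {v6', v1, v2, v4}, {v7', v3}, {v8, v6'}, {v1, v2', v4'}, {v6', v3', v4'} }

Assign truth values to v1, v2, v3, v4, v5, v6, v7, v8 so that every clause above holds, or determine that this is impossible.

v1: 0, v2: 0, v3: 1, v4: 0, v5: 1, v6: 0, v7: 0, v8: 1

Case v7 = 0:
Case v1 = 0:
Unit clause (v3) forces v3 = 1.
Case v8 = 1:
Unit clause (v5) forces v5 = 1.
Case v4 = 0:
Case v6 = 0:
All clauses hold; v2 can take either value.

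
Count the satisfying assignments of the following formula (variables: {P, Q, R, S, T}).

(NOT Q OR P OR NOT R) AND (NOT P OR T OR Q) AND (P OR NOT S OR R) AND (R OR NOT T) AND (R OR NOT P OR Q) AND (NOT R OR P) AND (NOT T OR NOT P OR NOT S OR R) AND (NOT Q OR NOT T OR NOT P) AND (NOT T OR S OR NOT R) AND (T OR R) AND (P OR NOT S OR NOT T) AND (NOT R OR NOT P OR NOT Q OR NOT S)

There are 2^5 = 32 truth assignments over (P, Q, R, S, T).
Split on T. With T = true, the clauses containing T are satisfied and NOT T drops from the rest; 1 of the 2^4 = 16 assignments to the other variables satisfy what remains.
With T = false, by the same count on the reduced clause set, 1 assignment works.
(One model: P=T, Q=F, R=T, S=T, T=T.)
Total: 1 + 1 = 2.

2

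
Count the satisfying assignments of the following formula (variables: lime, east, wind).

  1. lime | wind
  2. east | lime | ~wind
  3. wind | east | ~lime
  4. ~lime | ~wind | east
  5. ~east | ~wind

1

There are 2^3 = 8 truth assignments over (lime, east, wind).
Check each against the 5 clauses (columns in the order lime, east, wind):
  F F F  ✗ fails (lime | wind)
  F F T  ✗ fails (east | lime | ~wind)
  F T F  ✗ fails (lime | wind)
  F T T  ✗ fails (~east | ~wind)
  T F F  ✗ fails (wind | east | ~lime)
  T F T  ✗ fails (~lime | ~wind | east)
  T T F  ✓ satisfies all
  T T T  ✗ fails (~east | ~wind)
1 of the 8 rows is a model.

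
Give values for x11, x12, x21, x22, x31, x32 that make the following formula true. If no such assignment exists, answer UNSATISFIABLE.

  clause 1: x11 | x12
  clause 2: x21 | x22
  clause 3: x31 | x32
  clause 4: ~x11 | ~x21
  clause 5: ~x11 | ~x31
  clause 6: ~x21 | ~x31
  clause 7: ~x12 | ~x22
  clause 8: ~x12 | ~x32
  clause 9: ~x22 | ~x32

Case x11 = 1:
Unit clause (~x21) forces x21 = 0.
Unit clause (x22) forces x22 = 1.
Unit clause (~x31) forces x31 = 0.
Unit clause (x32) forces x32 = 1.
Now (~x32) is unsatisfied and unit — conflict.
Backtrack on x11: now try x11 = 0.
Unit clause (x12) forces x12 = 1.
Unit clause (~x22) forces x22 = 0.
Unit clause (x21) forces x21 = 1.
Unit clause (~x31) forces x31 = 0.
Unit clause (x32) forces x32 = 1.
Now (~x32) is unsatisfied and unit — conflict.
Neither x11 = 1 nor x11 = 0 works.

UNSATISFIABLE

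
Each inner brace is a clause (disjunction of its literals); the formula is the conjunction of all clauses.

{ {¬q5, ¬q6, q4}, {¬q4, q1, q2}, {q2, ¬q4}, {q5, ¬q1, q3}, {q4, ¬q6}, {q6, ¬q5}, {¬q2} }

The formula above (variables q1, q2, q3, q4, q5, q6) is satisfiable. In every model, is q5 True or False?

Suppose q5 = True.
Unit clause (q6) forces q6 = True.
Unit clause (q4) forces q4 = True.
Unit clause (q2) forces q2 = True.
Now (¬q2) is unsatisfied and unit — conflict.
So every satisfying assignment has q5 = False.

False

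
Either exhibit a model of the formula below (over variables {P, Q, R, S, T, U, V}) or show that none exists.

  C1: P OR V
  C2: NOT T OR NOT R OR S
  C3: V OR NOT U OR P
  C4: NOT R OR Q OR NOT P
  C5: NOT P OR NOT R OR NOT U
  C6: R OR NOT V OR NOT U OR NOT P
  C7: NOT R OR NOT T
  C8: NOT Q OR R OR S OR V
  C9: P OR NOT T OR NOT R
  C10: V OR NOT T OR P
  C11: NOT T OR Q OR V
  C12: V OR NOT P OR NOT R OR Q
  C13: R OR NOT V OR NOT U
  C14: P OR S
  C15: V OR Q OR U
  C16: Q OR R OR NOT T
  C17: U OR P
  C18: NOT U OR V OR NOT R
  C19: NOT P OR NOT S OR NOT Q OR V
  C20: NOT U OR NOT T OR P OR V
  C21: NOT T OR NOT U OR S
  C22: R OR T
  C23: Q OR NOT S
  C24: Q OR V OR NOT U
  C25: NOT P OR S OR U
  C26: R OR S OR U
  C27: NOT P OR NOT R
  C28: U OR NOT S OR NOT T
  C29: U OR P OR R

Suppose P = false.
From the singleton clause (V), V = true.
From the singleton clause (S), S = true.
From the singleton clause (U), U = true.
From the singleton clause (R), R = true.
From the singleton clause (NOT T), T = false.
From the singleton clause (Q), Q = true.
Every clause now holds.

P: false, Q: true, R: true, S: true, T: false, U: true, V: true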